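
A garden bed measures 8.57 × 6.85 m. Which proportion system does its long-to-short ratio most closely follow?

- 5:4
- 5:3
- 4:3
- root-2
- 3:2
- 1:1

8.57/6.85 ≈ 1.251. Nearest candidates are 5:4 (1.250, off by 0.001) and 4:3 (1.333, off by 0.082).

5:4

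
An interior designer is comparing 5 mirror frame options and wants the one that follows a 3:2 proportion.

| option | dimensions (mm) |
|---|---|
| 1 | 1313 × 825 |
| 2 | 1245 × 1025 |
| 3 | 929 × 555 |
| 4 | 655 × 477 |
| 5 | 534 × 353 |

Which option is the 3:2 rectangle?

5

Ratios (long/short): 1 ≈ 1.592; 2 ≈ 1.215; 3 ≈ 1.674; 4 ≈ 1.373; 5 ≈ 1.513.
3:2 ≈ 1.500; option 5 is nearest (Δ 0.013).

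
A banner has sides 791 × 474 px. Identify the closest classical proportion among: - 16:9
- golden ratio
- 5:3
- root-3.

5:3

Ratio = 791 / 474 ≈ 1.669.
Distances: 16:9 1.778 (Δ 0.109); golden ratio 1.618 (Δ 0.051); 5:3 1.667 (Δ 0.002); root-3 1.732 (Δ 0.063).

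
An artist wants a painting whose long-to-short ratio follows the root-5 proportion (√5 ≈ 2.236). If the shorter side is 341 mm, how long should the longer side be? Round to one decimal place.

762.5 mm

root-5 ≈ 2.23607.
Longer side = 341 × 2.23607 ≈ 762.500 → 762.5 mm.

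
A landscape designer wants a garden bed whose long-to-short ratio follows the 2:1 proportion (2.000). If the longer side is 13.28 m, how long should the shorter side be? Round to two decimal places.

6.64 m

2:1 = 2.00000.
Shorter side = 13.28 ÷ 2.00000 ≈ 6.6400 → 6.64 m.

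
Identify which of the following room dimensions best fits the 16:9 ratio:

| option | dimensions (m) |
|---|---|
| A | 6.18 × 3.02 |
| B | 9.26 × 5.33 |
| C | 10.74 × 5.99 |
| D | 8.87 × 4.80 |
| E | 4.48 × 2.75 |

Target 16:9 ≈ 1.778.
A: 2.046 (Δ0.268)  B: 1.737 (Δ0.041)  C: 1.793 (Δ0.015)  D: 1.848 (Δ0.070)  E: 1.629 (Δ0.149)

C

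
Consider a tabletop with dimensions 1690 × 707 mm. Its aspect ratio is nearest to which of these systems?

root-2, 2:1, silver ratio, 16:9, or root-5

Ratio = 1690 / 707 ≈ 2.390.
Distances: root-2 1.414 (Δ 0.976); 2:1 2.000 (Δ 0.390); silver ratio 2.414 (Δ 0.024); 16:9 1.778 (Δ 0.612); root-5 2.236 (Δ 0.154).

silver ratio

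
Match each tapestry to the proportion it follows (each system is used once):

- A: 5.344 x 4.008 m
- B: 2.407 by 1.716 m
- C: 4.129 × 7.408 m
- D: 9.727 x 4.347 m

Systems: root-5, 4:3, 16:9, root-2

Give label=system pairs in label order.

A=4:3, B=root-2, C=16:9, D=root-5

A = 5.344/4.008 ≈ 1.333 → 4:3 (1.333)
B = 2.407/1.716 ≈ 1.403 → root-2 (1.414)
C = 7.408/4.129 ≈ 1.794 → 16:9 (1.778)
D = 9.727/4.347 ≈ 2.238 → root-5 (2.236)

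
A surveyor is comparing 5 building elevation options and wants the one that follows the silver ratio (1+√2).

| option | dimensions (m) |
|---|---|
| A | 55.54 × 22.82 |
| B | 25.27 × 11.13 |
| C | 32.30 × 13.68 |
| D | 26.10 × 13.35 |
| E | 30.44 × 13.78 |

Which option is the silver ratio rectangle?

A

Target silver ratio ≈ 2.414.
A: 2.434 (Δ0.020)  B: 2.270 (Δ0.144)  C: 2.361 (Δ0.053)  D: 1.955 (Δ0.459)  E: 2.209 (Δ0.205)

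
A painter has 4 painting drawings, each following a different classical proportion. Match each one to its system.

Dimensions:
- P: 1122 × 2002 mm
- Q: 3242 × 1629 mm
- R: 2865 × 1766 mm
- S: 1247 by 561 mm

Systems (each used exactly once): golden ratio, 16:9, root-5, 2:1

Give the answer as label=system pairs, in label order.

P=16:9, Q=2:1, R=golden ratio, S=root-5

P = 2002/1122 ≈ 1.784 → 16:9 (1.778)
Q = 3242/1629 ≈ 1.990 → 2:1 (2.000)
R = 2865/1766 ≈ 1.622 → golden ratio (1.618)
S = 1247/561 ≈ 2.223 → root-5 (2.236)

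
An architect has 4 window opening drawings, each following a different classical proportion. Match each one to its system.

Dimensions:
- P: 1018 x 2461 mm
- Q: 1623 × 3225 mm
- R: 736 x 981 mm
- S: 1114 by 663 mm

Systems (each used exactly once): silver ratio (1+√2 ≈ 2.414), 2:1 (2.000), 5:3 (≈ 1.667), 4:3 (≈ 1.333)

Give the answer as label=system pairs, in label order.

P=silver ratio, Q=2:1, R=4:3, S=5:3

Ratios: P ≈ 2.417; Q ≈ 1.987; R ≈ 1.333; S ≈ 1.680.
Targets: silver ratio ≈ 2.414; 2:1 ≈ 2.000; 5:3 ≈ 1.667; 4:3 ≈ 1.333.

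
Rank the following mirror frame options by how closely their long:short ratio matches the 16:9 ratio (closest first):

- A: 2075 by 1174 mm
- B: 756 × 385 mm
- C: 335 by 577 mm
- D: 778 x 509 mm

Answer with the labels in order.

Ratios: A = 2075 / 1174 ≈ 1.767; B = 756 / 385 ≈ 1.964; C = 577 / 335 ≈ 1.722; D = 778 / 509 ≈ 1.528.
|Δ from 1.778|: A 0.011; B 0.186; C 0.056; D 0.250.

A, C, B, D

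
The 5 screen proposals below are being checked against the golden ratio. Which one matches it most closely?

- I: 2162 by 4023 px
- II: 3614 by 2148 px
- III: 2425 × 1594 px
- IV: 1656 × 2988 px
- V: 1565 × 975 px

V

Ratios (long/short): I ≈ 1.861; II ≈ 1.682; III ≈ 1.521; IV ≈ 1.804; V ≈ 1.605.
golden ratio ≈ 1.618; option V is nearest (Δ 0.013).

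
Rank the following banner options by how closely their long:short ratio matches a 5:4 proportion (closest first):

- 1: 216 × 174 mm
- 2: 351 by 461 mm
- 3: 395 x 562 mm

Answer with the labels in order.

1, 2, 3

Ratios: 1 = 216 / 174 ≈ 1.241; 2 = 461 / 351 ≈ 1.313; 3 = 562 / 395 ≈ 1.423.
|Δ from 1.250|: 1 0.009; 2 0.063; 3 0.173.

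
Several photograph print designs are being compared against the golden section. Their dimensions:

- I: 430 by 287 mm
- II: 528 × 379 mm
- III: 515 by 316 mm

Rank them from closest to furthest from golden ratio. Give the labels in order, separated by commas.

III, I, II

Ratios: I = 430 / 287 ≈ 1.498; II = 528 / 379 ≈ 1.393; III = 515 / 316 ≈ 1.630.
|Δ from 1.618|: I 0.120; II 0.225; III 0.012.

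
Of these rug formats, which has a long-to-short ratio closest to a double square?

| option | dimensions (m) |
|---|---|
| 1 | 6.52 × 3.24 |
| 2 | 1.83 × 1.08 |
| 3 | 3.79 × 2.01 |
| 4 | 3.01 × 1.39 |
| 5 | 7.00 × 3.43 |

Ratios (long/short): 1 ≈ 2.012; 2 ≈ 1.694; 3 ≈ 1.886; 4 ≈ 2.165; 5 ≈ 2.041.
2:1 ≈ 2.000; option 1 is nearest (Δ 0.012).

1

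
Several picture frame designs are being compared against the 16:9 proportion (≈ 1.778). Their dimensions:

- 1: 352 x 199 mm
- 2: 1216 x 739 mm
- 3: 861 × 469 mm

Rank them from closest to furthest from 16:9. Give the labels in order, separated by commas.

1, 3, 2

1: 352/199 ≈ 1.769 → |1.769 − 1.778| = 0.009
2: 1216/739 ≈ 1.645 → |1.645 − 1.778| = 0.133
3: 861/469 ≈ 1.836 → |1.836 − 1.778| = 0.058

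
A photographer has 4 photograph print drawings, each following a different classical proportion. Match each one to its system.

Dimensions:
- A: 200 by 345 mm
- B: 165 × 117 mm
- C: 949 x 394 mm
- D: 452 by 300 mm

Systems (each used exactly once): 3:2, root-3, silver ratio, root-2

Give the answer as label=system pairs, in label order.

A = 345/200 ≈ 1.725 → root-3 (1.732)
B = 165/117 ≈ 1.410 → root-2 (1.414)
C = 949/394 ≈ 2.409 → silver ratio (2.414)
D = 452/300 ≈ 1.507 → 3:2 (1.500)

A=root-3, B=root-2, C=silver ratio, D=3:2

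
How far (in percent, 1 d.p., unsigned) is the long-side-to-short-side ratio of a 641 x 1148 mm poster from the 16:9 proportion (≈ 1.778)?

Ratio = 1148 / 641 ≈ 1.7910.
Ideal 16:9 ≈ 1.7778. |1.7910 − 1.7778| / 1.7778 ≈ 0.74% → 0.7%.

0.7%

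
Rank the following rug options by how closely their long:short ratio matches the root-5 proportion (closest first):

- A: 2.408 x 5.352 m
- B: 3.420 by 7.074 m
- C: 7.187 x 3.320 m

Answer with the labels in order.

A, C, B

A: 5.352/2.408 ≈ 2.223 → |2.223 − 2.236| = 0.013
B: 7.074/3.420 ≈ 2.068 → |2.068 − 2.236| = 0.168
C: 7.187/3.320 ≈ 2.165 → |2.165 − 2.236| = 0.071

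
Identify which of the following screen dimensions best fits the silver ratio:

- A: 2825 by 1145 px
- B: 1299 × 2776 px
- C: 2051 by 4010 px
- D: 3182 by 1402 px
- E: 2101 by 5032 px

E

Target silver ratio ≈ 2.414.
A: 2.467 (Δ0.053)  B: 2.137 (Δ0.277)  C: 1.955 (Δ0.459)  D: 2.270 (Δ0.144)  E: 2.395 (Δ0.019)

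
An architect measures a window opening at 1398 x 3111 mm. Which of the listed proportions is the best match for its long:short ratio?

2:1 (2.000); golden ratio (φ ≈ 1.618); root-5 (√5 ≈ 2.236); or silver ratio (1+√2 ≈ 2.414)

Ratio = 3111 / 1398 ≈ 2.225.
Distances: 2:1 2.000 (Δ 0.225); golden ratio 1.618 (Δ 0.607); root-5 2.236 (Δ 0.011); silver ratio 2.414 (Δ 0.189).

root-5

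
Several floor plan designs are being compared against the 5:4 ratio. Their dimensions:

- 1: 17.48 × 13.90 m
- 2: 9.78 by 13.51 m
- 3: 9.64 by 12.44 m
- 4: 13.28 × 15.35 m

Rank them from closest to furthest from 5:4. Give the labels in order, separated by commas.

1, 3, 4, 2

Ratios: 1 = 17.48 / 13.90 ≈ 1.258; 2 = 13.51 / 9.78 ≈ 1.381; 3 = 12.44 / 9.64 ≈ 1.290; 4 = 15.35 / 13.28 ≈ 1.156.
|Δ from 1.250|: 1 0.008; 2 0.131; 3 0.040; 4 0.094.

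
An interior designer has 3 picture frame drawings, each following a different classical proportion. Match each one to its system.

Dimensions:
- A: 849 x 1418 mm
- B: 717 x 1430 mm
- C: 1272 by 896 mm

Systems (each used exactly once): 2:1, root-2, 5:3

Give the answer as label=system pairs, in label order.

Ratios: A ≈ 1.670; B ≈ 1.994; C ≈ 1.420.
Targets: 2:1 ≈ 2.000; root-2 ≈ 1.414; 5:3 ≈ 1.667.

A=5:3, B=2:1, C=root-2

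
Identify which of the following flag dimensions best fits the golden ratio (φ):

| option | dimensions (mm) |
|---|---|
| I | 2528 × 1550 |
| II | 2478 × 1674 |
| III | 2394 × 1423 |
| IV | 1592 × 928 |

I

Target golden ratio ≈ 1.618.
I: 1.631 (Δ0.013)  II: 1.480 (Δ0.138)  III: 1.682 (Δ0.064)  IV: 1.716 (Δ0.098)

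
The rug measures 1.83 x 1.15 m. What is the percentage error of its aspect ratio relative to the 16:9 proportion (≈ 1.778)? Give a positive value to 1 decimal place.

10.5%

Ratio = 1.83 / 1.15 ≈ 1.5913.
Ideal 16:9 ≈ 1.7778. |1.5913 − 1.7778| / 1.7778 ≈ 10.49% → 10.5%.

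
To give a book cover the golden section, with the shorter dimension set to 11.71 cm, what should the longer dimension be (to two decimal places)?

golden ratio ≈ 1.61803.
Longer side = 11.71 × 1.61803 ≈ 18.9471 → 18.95 cm.

18.95 cm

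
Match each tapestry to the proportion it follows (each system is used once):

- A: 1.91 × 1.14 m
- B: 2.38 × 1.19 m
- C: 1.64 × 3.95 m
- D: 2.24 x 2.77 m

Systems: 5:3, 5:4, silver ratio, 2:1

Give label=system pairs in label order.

A=5:3, B=2:1, C=silver ratio, D=5:4

Ratios: A ≈ 1.675; B ≈ 2.000; C ≈ 2.409; D ≈ 1.237.
Targets: 5:3 ≈ 1.667; 5:4 ≈ 1.250; silver ratio ≈ 2.414; 2:1 ≈ 2.000.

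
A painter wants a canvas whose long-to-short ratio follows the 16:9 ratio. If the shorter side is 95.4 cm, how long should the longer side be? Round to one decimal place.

16:9 ≈ 1.77778.
Longer side = 95.4 × 1.77778 ≈ 169.600 → 169.6 cm.

169.6 cm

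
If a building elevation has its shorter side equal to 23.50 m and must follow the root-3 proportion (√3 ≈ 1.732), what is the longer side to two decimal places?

root-3 ≈ 1.73205.
Longer side = 23.50 × 1.73205 ≈ 40.7032 → 40.70 m.

40.70 m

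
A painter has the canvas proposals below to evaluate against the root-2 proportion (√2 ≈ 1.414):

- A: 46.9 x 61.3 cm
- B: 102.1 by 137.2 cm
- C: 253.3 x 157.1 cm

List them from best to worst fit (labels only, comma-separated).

B, A, C

Ratios: A = 61.3 / 46.9 ≈ 1.307; B = 137.2 / 102.1 ≈ 1.344; C = 253.3 / 157.1 ≈ 1.612.
|Δ from 1.414|: A 0.107; B 0.070; C 0.198.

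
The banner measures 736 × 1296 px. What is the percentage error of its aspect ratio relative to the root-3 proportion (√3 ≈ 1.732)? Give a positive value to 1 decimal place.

1.7%

Ratio = 1296 / 736 ≈ 1.7609.
Ideal root-3 ≈ 1.7321. |1.7609 − 1.7321| / 1.7321 ≈ 1.66% → 1.7%.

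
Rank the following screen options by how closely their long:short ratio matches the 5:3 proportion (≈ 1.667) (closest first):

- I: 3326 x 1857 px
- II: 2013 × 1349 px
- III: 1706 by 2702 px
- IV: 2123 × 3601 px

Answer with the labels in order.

I: 3326/1857 ≈ 1.791 → |1.791 − 1.667| = 0.124
II: 2013/1349 ≈ 1.492 → |1.492 − 1.667| = 0.175
III: 2702/1706 ≈ 1.584 → |1.584 − 1.667| = 0.083
IV: 3601/2123 ≈ 1.696 → |1.696 − 1.667| = 0.029

IV, III, I, II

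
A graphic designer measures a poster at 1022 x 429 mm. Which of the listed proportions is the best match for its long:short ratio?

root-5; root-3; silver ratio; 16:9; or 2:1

1022/429 ≈ 2.382. Nearest candidates are silver ratio (2.414, off by 0.032) and root-5 (2.236, off by 0.146).

silver ratio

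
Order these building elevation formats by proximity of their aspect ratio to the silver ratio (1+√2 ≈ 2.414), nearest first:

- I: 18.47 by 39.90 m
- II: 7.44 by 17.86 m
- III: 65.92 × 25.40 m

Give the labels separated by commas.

II, III, I

Ratios: I = 39.90 / 18.47 ≈ 2.160; II = 17.86 / 7.44 ≈ 2.401; III = 65.92 / 25.40 ≈ 2.595.
|Δ from 2.414|: I 0.254; II 0.013; III 0.181.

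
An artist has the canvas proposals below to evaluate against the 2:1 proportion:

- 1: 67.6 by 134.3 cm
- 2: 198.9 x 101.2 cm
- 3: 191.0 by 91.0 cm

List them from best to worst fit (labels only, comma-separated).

Ratios: 1 = 134.3 / 67.6 ≈ 1.987; 2 = 198.9 / 101.2 ≈ 1.965; 3 = 191.0 / 91.0 ≈ 2.099.
|Δ from 2.000|: 1 0.013; 2 0.035; 3 0.099.

1, 2, 3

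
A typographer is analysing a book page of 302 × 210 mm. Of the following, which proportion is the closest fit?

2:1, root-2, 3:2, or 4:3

root-2

302/210 ≈ 1.438. Nearest candidates are root-2 (1.414, off by 0.024) and 3:2 (1.500, off by 0.062).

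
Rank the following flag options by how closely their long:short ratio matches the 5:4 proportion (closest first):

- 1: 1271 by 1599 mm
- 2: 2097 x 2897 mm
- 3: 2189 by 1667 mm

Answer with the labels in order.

Ratios: 1 = 1599 / 1271 ≈ 1.258; 2 = 2897 / 2097 ≈ 1.381; 3 = 2189 / 1667 ≈ 1.313.
|Δ from 1.250|: 1 0.008; 2 0.131; 3 0.063.

1, 3, 2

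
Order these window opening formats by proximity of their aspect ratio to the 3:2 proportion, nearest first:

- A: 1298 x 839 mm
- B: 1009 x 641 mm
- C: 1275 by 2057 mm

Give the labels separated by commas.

A: 1298/839 ≈ 1.547 → |1.547 − 1.500| = 0.047
B: 1009/641 ≈ 1.574 → |1.574 − 1.500| = 0.074
C: 2057/1275 ≈ 1.613 → |1.613 − 1.500| = 0.113

A, B, C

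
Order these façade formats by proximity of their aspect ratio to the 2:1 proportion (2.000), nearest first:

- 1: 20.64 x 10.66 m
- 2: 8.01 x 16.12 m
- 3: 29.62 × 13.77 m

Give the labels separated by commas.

Ratios: 1 = 20.64 / 10.66 ≈ 1.936; 2 = 16.12 / 8.01 ≈ 2.012; 3 = 29.62 / 13.77 ≈ 2.151.
|Δ from 2.000|: 1 0.064; 2 0.012; 3 0.151.

2, 1, 3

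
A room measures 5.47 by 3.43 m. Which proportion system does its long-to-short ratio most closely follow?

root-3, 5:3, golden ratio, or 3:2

Ratio = 5.47 / 3.43 ≈ 1.595.
Distances: root-3 1.732 (Δ 0.137); 5:3 1.667 (Δ 0.072); golden ratio 1.618 (Δ 0.023); 3:2 1.500 (Δ 0.095).

golden ratio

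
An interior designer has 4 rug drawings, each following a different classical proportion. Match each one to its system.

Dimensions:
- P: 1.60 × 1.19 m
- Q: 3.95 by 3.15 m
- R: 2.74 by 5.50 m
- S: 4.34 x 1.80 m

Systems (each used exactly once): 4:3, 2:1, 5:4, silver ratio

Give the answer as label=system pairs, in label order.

P=4:3, Q=5:4, R=2:1, S=silver ratio

P = 1.60/1.19 ≈ 1.345 → 4:3 (1.333)
Q = 3.95/3.15 ≈ 1.254 → 5:4 (1.250)
R = 5.50/2.74 ≈ 2.007 → 2:1 (2.000)
S = 4.34/1.80 ≈ 2.411 → silver ratio (2.414)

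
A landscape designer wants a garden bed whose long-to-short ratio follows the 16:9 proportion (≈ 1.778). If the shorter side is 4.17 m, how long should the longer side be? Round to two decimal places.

7.41 m

16:9 ≈ 1.77778.
Longer side = 4.17 × 1.77778 ≈ 7.4133 → 7.41 m.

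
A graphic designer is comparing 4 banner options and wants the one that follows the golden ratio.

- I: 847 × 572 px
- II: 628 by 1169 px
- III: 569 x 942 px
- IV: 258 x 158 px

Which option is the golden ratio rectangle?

IV

Ratios (long/short): I ≈ 1.481; II ≈ 1.861; III ≈ 1.656; IV ≈ 1.633.
golden ratio ≈ 1.618; option IV is nearest (Δ 0.015).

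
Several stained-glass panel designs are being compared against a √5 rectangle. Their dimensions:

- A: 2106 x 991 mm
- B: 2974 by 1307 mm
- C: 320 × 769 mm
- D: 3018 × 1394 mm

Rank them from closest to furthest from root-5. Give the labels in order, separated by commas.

Ratios: A = 2106 / 991 ≈ 2.125; B = 2974 / 1307 ≈ 2.275; C = 769 / 320 ≈ 2.403; D = 3018 / 1394 ≈ 2.165.
|Δ from 2.236|: A 0.111; B 0.039; C 0.167; D 0.071.

B, D, A, C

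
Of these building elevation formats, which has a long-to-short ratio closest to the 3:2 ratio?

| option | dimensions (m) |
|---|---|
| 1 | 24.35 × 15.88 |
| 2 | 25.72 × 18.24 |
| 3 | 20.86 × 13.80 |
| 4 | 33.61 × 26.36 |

3

Target 3:2 ≈ 1.500.
1: 1.533 (Δ0.033)  2: 1.410 (Δ0.090)  3: 1.512 (Δ0.012)  4: 1.275 (Δ0.225)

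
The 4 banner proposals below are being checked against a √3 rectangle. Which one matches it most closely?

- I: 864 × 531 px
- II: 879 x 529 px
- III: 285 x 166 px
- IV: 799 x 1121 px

Ratios (long/short): I ≈ 1.627; II ≈ 1.662; III ≈ 1.717; IV ≈ 1.403.
root-3 ≈ 1.732; option III is nearest (Δ 0.015).

III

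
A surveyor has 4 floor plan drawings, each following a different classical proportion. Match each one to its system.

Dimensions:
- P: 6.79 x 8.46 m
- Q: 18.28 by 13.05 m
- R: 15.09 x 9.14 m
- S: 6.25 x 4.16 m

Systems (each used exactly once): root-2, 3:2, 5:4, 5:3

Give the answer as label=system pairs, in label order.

Ratios: P ≈ 1.246; Q ≈ 1.401; R ≈ 1.651; S ≈ 1.502.
Targets: root-2 ≈ 1.414; 3:2 ≈ 1.500; 5:4 ≈ 1.250; 5:3 ≈ 1.667.

P=5:4, Q=root-2, R=5:3, S=3:2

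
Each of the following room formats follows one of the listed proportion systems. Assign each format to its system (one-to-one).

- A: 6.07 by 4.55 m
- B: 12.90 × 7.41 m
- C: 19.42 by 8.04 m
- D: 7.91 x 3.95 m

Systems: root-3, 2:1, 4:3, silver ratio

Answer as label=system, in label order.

Ratios: A ≈ 1.334; B ≈ 1.741; C ≈ 2.415; D ≈ 2.003.
Targets: root-3 ≈ 1.732; 2:1 ≈ 2.000; 4:3 ≈ 1.333; silver ratio ≈ 2.414.

A=4:3, B=root-3, C=silver ratio, D=2:1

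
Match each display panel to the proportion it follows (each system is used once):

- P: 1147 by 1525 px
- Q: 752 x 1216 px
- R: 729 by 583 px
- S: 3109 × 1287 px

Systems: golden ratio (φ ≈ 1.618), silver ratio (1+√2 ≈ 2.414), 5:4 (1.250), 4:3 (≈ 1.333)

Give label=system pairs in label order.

P=4:3, Q=golden ratio, R=5:4, S=silver ratio

Ratios: P ≈ 1.330; Q ≈ 1.617; R ≈ 1.250; S ≈ 2.416.
Targets: golden ratio ≈ 1.618; silver ratio ≈ 2.414; 5:4 ≈ 1.250; 4:3 ≈ 1.333.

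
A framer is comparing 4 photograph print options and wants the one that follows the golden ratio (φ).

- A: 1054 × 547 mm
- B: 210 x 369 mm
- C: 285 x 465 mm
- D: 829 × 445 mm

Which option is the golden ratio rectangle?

C

Target golden ratio ≈ 1.618.
A: 1.927 (Δ0.309)  B: 1.757 (Δ0.139)  C: 1.632 (Δ0.014)  D: 1.863 (Δ0.245)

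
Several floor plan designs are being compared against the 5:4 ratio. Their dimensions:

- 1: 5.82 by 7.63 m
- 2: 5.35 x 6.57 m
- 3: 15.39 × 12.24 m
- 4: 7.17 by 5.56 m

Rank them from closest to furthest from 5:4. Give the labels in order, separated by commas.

3, 2, 4, 1

Ratios: 1 = 7.63 / 5.82 ≈ 1.311; 2 = 6.57 / 5.35 ≈ 1.228; 3 = 15.39 / 12.24 ≈ 1.257; 4 = 7.17 / 5.56 ≈ 1.290.
|Δ from 1.250|: 1 0.061; 2 0.022; 3 0.007; 4 0.040.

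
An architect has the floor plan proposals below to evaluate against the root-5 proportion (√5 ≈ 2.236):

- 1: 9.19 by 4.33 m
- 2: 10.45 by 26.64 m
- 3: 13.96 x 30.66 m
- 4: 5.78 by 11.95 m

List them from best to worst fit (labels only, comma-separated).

Ratios: 1 = 9.19 / 4.33 ≈ 2.122; 2 = 26.64 / 10.45 ≈ 2.549; 3 = 30.66 / 13.96 ≈ 2.196; 4 = 11.95 / 5.78 ≈ 2.067.
|Δ from 2.236|: 1 0.114; 2 0.313; 3 0.040; 4 0.169.

3, 1, 4, 2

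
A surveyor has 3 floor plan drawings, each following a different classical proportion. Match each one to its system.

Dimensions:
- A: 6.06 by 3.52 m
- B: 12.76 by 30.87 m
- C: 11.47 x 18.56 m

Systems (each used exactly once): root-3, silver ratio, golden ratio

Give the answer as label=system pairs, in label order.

Ratios: A ≈ 1.722; B ≈ 2.419; C ≈ 1.618.
Targets: root-3 ≈ 1.732; silver ratio ≈ 2.414; golden ratio ≈ 1.618.

A=root-3, B=silver ratio, C=golden ratio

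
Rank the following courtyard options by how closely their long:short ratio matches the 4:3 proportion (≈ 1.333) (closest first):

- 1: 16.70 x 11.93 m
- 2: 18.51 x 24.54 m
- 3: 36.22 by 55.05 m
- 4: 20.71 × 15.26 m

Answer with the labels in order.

2, 4, 1, 3

Ratios: 1 = 16.70 / 11.93 ≈ 1.400; 2 = 24.54 / 18.51 ≈ 1.326; 3 = 55.05 / 36.22 ≈ 1.520; 4 = 20.71 / 15.26 ≈ 1.357.
|Δ from 1.333|: 1 0.067; 2 0.007; 3 0.187; 4 0.024.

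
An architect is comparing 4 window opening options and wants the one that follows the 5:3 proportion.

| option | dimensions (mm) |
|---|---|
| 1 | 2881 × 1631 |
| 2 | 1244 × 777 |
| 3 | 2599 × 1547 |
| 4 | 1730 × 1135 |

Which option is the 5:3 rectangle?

Ratios (long/short): 1 ≈ 1.766; 2 ≈ 1.601; 3 ≈ 1.680; 4 ≈ 1.524.
5:3 ≈ 1.667; option 3 is nearest (Δ 0.013).

3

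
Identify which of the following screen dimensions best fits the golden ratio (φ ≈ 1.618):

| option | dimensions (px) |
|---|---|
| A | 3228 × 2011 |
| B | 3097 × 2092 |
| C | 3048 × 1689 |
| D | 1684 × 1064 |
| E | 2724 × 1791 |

Target golden ratio ≈ 1.618.
A: 1.605 (Δ0.013)  B: 1.480 (Δ0.138)  C: 1.805 (Δ0.187)  D: 1.583 (Δ0.035)  E: 1.521 (Δ0.097)

A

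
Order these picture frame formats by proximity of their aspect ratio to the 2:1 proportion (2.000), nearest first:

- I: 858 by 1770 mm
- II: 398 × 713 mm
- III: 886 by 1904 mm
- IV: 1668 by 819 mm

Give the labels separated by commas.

IV, I, III, II

Ratios: I = 1770 / 858 ≈ 2.063; II = 713 / 398 ≈ 1.791; III = 1904 / 886 ≈ 2.149; IV = 1668 / 819 ≈ 2.037.
|Δ from 2.000|: I 0.063; II 0.209; III 0.149; IV 0.037.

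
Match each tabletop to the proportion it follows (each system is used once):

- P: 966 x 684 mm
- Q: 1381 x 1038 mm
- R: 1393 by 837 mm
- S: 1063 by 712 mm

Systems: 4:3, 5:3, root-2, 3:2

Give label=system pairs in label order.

P=root-2, Q=4:3, R=5:3, S=3:2

P = 966/684 ≈ 1.412 → root-2 (1.414)
Q = 1381/1038 ≈ 1.330 → 4:3 (1.333)
R = 1393/837 ≈ 1.664 → 5:3 (1.667)
S = 1063/712 ≈ 1.493 → 3:2 (1.500)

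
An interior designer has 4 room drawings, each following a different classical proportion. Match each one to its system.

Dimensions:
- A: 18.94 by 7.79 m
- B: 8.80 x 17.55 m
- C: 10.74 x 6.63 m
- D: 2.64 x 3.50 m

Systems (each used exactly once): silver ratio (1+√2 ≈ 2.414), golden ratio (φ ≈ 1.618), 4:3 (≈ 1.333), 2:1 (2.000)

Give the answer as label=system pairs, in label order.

Ratios: A ≈ 2.431; B ≈ 1.994; C ≈ 1.620; D ≈ 1.326.
Targets: silver ratio ≈ 2.414; golden ratio ≈ 1.618; 4:3 ≈ 1.333; 2:1 ≈ 2.000.

A=silver ratio, B=2:1, C=golden ratio, D=4:3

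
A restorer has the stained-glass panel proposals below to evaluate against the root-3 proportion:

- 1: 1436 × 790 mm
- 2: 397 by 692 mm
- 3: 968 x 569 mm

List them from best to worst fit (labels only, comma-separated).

1: 1436/790 ≈ 1.818 → |1.818 − 1.732| = 0.086
2: 692/397 ≈ 1.743 → |1.743 − 1.732| = 0.011
3: 968/569 ≈ 1.701 → |1.701 − 1.732| = 0.031

2, 3, 1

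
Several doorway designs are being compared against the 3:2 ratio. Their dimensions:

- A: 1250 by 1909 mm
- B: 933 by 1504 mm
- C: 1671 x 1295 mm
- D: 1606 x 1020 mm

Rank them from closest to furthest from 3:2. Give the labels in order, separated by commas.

Ratios: A = 1909 / 1250 ≈ 1.527; B = 1504 / 933 ≈ 1.612; C = 1671 / 1295 ≈ 1.290; D = 1606 / 1020 ≈ 1.575.
|Δ from 1.500|: A 0.027; B 0.112; C 0.210; D 0.075.

A, D, B, C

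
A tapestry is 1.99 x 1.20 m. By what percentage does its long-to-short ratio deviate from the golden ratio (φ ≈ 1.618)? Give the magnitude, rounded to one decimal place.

2.5%

Ratio = 1.99 / 1.20 ≈ 1.6583.
Ideal golden ratio ≈ 1.6180. |1.6583 − 1.6180| / 1.6180 ≈ 2.49% → 2.5%.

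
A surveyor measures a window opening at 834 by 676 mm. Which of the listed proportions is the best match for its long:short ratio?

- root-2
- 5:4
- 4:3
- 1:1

5:4

Ratio = 834 / 676 ≈ 1.234.
Distances: root-2 1.414 (Δ 0.180); 5:4 1.250 (Δ 0.016); 4:3 1.333 (Δ 0.099); 1:1 1.000 (Δ 0.234).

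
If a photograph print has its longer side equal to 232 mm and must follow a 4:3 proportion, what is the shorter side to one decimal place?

4:3 ≈ 1.33333.
Shorter side = 232 ÷ 1.33333 ≈ 174.000 → 174.0 mm.

174.0 mm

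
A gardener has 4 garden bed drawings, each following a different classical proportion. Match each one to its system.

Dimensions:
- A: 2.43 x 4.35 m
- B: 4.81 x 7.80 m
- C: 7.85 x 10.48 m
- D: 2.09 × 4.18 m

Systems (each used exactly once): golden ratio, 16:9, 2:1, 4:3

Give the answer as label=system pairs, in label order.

A=16:9, B=golden ratio, C=4:3, D=2:1

A = 4.35/2.43 ≈ 1.790 → 16:9 (1.778)
B = 7.80/4.81 ≈ 1.622 → golden ratio (1.618)
C = 10.48/7.85 ≈ 1.335 → 4:3 (1.333)
D = 4.18/2.09 ≈ 2.000 → 2:1 (2.000)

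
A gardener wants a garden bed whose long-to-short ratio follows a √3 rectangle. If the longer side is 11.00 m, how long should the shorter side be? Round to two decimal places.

6.35 m

root-3 ≈ 1.73205.
Shorter side = 11.00 ÷ 1.73205 ≈ 6.3509 → 6.35 m.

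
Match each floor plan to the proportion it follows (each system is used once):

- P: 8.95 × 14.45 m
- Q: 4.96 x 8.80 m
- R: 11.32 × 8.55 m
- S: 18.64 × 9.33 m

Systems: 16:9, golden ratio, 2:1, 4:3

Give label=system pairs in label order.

P = 14.45/8.95 ≈ 1.615 → golden ratio (1.618)
Q = 8.80/4.96 ≈ 1.774 → 16:9 (1.778)
R = 11.32/8.55 ≈ 1.324 → 4:3 (1.333)
S = 18.64/9.33 ≈ 1.998 → 2:1 (2.000)

P=golden ratio, Q=16:9, R=4:3, S=2:1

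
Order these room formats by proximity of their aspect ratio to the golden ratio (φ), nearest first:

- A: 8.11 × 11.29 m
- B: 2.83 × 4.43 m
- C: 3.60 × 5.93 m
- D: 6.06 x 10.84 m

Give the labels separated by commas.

Ratios: A = 11.29 / 8.11 ≈ 1.392; B = 4.43 / 2.83 ≈ 1.565; C = 5.93 / 3.60 ≈ 1.647; D = 10.84 / 6.06 ≈ 1.789.
|Δ from 1.618|: A 0.226; B 0.053; C 0.029; D 0.171.

C, B, D, A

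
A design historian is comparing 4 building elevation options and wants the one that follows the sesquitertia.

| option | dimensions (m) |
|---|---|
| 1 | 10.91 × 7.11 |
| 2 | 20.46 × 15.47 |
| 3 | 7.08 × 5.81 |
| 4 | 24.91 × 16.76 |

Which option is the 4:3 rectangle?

2

Ratios (long/short): 1 ≈ 1.534; 2 ≈ 1.323; 3 ≈ 1.219; 4 ≈ 1.486.
4:3 ≈ 1.333; option 2 is nearest (Δ 0.010).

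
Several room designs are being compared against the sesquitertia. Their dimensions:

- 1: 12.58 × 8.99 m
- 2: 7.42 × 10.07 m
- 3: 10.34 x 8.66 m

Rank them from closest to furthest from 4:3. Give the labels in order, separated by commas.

2, 1, 3

Ratios: 1 = 12.58 / 8.99 ≈ 1.399; 2 = 10.07 / 7.42 ≈ 1.357; 3 = 10.34 / 8.66 ≈ 1.194.
|Δ from 1.333|: 1 0.066; 2 0.024; 3 0.139.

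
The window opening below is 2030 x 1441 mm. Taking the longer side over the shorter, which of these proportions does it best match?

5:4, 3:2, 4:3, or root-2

2030/1441 ≈ 1.409. Nearest candidates are root-2 (1.414, off by 0.005) and 4:3 (1.333, off by 0.076).

root-2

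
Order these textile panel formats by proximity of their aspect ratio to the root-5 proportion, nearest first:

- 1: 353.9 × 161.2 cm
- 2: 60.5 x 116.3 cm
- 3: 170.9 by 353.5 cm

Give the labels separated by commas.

Ratios: 1 = 353.9 / 161.2 ≈ 2.195; 2 = 116.3 / 60.5 ≈ 1.922; 3 = 353.5 / 170.9 ≈ 2.068.
|Δ from 2.236|: 1 0.041; 2 0.314; 3 0.168.

1, 3, 2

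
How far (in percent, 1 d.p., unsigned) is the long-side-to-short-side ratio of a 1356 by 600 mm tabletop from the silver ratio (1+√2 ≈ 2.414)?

6.4%

Ratio = 1356 / 600 ≈ 2.2600.
Ideal silver ratio ≈ 2.4142. |2.2600 − 2.4142| / 2.4142 ≈ 6.39% → 6.4%.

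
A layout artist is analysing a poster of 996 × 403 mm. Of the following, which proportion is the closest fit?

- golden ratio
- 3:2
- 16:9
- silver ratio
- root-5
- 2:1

996/403 ≈ 2.471. Nearest candidates are silver ratio (2.414, off by 0.057) and root-5 (2.236, off by 0.235).

silver ratio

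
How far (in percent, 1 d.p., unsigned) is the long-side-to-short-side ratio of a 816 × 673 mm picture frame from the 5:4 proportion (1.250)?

3.0%

Ratio = 816 / 673 ≈ 1.2125.
Ideal 5:4 = 1.2500. |1.2125 − 1.2500| / 1.2500 ≈ 3.00% → 3.0%.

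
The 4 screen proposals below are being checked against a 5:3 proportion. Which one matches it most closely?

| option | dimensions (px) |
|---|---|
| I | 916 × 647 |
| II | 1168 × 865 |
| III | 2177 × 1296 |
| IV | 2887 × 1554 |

III

Target 5:3 ≈ 1.667.
I: 1.416 (Δ0.251)  II: 1.350 (Δ0.317)  III: 1.680 (Δ0.013)  IV: 1.858 (Δ0.191)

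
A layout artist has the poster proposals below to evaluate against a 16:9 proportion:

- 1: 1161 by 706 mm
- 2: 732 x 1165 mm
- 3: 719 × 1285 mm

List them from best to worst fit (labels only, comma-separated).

1: 1161/706 ≈ 1.644 → |1.644 − 1.778| = 0.134
2: 1165/732 ≈ 1.592 → |1.592 − 1.778| = 0.186
3: 1285/719 ≈ 1.787 → |1.787 − 1.778| = 0.009

3, 1, 2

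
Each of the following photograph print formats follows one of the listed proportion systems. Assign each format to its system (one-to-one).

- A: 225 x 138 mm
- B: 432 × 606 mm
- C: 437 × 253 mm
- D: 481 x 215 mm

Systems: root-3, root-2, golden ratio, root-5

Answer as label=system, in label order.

A=golden ratio, B=root-2, C=root-3, D=root-5

A = 225/138 ≈ 1.630 → golden ratio (1.618)
B = 606/432 ≈ 1.403 → root-2 (1.414)
C = 437/253 ≈ 1.727 → root-3 (1.732)
D = 481/215 ≈ 2.237 → root-5 (2.236)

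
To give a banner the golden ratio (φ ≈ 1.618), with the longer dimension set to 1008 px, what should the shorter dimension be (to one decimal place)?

golden ratio ≈ 1.61803.
Shorter side = 1008 ÷ 1.61803 ≈ 622.980 → 623.0 px.

623.0 px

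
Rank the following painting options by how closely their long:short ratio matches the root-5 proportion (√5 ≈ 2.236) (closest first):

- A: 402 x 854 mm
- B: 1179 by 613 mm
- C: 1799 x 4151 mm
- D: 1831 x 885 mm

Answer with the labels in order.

A: 854/402 ≈ 2.124 → |2.124 − 2.236| = 0.112
B: 1179/613 ≈ 1.923 → |1.923 − 2.236| = 0.313
C: 4151/1799 ≈ 2.307 → |2.307 − 2.236| = 0.071
D: 1831/885 ≈ 2.069 → |2.069 − 2.236| = 0.167

C, A, D, B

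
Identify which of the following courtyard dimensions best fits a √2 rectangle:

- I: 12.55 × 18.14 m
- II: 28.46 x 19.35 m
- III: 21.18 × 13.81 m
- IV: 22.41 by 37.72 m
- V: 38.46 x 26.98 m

V

Target root-2 ≈ 1.414.
I: 1.445 (Δ0.031)  II: 1.471 (Δ0.057)  III: 1.534 (Δ0.120)  IV: 1.683 (Δ0.269)  V: 1.426 (Δ0.012)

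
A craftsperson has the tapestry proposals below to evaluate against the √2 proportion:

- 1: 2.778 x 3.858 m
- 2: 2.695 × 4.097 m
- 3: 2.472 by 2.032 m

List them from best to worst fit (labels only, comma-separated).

Ratios: 1 = 3.858 / 2.778 ≈ 1.389; 2 = 4.097 / 2.695 ≈ 1.520; 3 = 2.472 / 2.032 ≈ 1.217.
|Δ from 1.414|: 1 0.025; 2 0.106; 3 0.197.

1, 2, 3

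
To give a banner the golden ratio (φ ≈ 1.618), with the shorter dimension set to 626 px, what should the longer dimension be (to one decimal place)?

golden ratio ≈ 1.61803.
Longer side = 626 × 1.61803 ≈ 1012.887 → 1012.9 px.

1012.9 px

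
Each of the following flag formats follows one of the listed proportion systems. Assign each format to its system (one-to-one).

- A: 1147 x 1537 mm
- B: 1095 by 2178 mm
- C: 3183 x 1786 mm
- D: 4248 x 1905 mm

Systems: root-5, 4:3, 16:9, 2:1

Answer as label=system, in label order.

A=4:3, B=2:1, C=16:9, D=root-5

A = 1537/1147 ≈ 1.340 → 4:3 (1.333)
B = 2178/1095 ≈ 1.989 → 2:1 (2.000)
C = 3183/1786 ≈ 1.782 → 16:9 (1.778)
D = 4248/1905 ≈ 2.230 → root-5 (2.236)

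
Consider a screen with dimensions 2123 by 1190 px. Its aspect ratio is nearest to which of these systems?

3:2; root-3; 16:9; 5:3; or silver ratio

16:9

2123/1190 ≈ 1.784. Nearest candidates are 16:9 (1.778, off by 0.006) and root-3 (1.732, off by 0.052).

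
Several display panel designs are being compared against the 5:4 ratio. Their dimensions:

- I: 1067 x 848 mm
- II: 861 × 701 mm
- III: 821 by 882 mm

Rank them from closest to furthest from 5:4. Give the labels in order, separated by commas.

I: 1067/848 ≈ 1.258 → |1.258 − 1.250| = 0.008
II: 861/701 ≈ 1.228 → |1.228 − 1.250| = 0.022
III: 882/821 ≈ 1.074 → |1.074 − 1.250| = 0.176

I, II, III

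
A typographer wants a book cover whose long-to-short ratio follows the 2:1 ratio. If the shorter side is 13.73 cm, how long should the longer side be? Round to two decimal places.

2:1 = 2.00000.
Longer side = 13.73 × 2.00000 ≈ 27.4600 → 27.46 cm.

27.46 cm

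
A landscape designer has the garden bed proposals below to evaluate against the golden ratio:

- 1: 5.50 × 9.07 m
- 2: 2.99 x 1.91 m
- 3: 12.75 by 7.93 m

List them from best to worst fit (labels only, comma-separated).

3, 1, 2

Ratios: 1 = 9.07 / 5.50 ≈ 1.649; 2 = 2.99 / 1.91 ≈ 1.565; 3 = 12.75 / 7.93 ≈ 1.608.
|Δ from 1.618|: 1 0.031; 2 0.053; 3 0.010.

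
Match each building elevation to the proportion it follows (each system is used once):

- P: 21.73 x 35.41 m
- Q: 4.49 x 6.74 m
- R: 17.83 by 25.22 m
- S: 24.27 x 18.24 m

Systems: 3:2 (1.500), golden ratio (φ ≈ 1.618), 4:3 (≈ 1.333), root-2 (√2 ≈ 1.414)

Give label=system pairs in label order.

P = 35.41/21.73 ≈ 1.630 → golden ratio (1.618)
Q = 6.74/4.49 ≈ 1.501 → 3:2 (1.500)
R = 25.22/17.83 ≈ 1.414 → root-2 (1.414)
S = 24.27/18.24 ≈ 1.331 → 4:3 (1.333)

P=golden ratio, Q=3:2, R=root-2, S=4:3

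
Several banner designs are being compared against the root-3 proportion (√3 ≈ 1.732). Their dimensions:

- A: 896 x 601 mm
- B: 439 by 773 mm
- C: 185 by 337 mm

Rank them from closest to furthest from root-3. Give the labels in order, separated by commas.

B, C, A

Ratios: A = 896 / 601 ≈ 1.491; B = 773 / 439 ≈ 1.761; C = 337 / 185 ≈ 1.822.
|Δ from 1.732|: A 0.241; B 0.029; C 0.090.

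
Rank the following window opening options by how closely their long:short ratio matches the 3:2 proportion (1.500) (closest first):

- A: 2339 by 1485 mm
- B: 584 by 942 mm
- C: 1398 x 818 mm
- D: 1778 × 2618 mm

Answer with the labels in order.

A: 2339/1485 ≈ 1.575 → |1.575 − 1.500| = 0.075
B: 942/584 ≈ 1.613 → |1.613 − 1.500| = 0.113
C: 1398/818 ≈ 1.709 → |1.709 − 1.500| = 0.209
D: 2618/1778 ≈ 1.472 → |1.472 − 1.500| = 0.028

D, A, B, C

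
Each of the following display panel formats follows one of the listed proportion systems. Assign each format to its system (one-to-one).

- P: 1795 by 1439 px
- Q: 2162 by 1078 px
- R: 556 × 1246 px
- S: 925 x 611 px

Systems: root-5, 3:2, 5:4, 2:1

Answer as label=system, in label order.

P=5:4, Q=2:1, R=root-5, S=3:2

P = 1795/1439 ≈ 1.247 → 5:4 (1.250)
Q = 2162/1078 ≈ 2.006 → 2:1 (2.000)
R = 1246/556 ≈ 2.241 → root-5 (2.236)
S = 925/611 ≈ 1.514 → 3:2 (1.500)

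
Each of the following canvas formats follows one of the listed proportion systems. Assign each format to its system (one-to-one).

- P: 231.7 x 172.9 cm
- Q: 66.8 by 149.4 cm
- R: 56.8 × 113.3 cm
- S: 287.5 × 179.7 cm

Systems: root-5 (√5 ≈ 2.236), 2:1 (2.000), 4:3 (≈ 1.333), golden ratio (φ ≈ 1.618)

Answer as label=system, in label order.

P = 231.7/172.9 ≈ 1.340 → 4:3 (1.333)
Q = 149.4/66.8 ≈ 2.237 → root-5 (2.236)
R = 113.3/56.8 ≈ 1.995 → 2:1 (2.000)
S = 287.5/179.7 ≈ 1.600 → golden ratio (1.618)

P=4:3, Q=root-5, R=2:1, S=golden ratio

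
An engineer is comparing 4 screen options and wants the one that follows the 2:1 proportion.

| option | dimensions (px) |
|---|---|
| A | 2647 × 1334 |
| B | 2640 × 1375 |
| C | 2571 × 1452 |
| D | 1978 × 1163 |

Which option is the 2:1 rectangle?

Target 2:1 ≈ 2.000.
A: 1.984 (Δ0.016)  B: 1.920 (Δ0.080)  C: 1.771 (Δ0.229)  D: 1.701 (Δ0.299)

A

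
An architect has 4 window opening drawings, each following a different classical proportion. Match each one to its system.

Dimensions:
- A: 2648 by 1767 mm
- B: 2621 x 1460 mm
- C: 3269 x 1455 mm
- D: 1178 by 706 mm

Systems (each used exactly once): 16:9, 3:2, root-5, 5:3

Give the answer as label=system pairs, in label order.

Ratios: A ≈ 1.499; B ≈ 1.795; C ≈ 2.247; D ≈ 1.669.
Targets: 16:9 ≈ 1.778; 3:2 ≈ 1.500; root-5 ≈ 2.236; 5:3 ≈ 1.667.

A=3:2, B=16:9, C=root-5, D=5:3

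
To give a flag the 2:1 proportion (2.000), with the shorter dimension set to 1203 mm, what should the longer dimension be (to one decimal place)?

2:1 = 2.00000.
Longer side = 1203 × 2.00000 ≈ 2406.000 → 2406.0 mm.

2406.0 mm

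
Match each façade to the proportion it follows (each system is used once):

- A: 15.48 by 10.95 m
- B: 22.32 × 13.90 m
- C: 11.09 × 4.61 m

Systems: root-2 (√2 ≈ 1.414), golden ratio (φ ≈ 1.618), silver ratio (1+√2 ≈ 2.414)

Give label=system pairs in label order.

A=root-2, B=golden ratio, C=silver ratio

A = 15.48/10.95 ≈ 1.414 → root-2 (1.414)
B = 22.32/13.90 ≈ 1.606 → golden ratio (1.618)
C = 11.09/4.61 ≈ 2.406 → silver ratio (2.414)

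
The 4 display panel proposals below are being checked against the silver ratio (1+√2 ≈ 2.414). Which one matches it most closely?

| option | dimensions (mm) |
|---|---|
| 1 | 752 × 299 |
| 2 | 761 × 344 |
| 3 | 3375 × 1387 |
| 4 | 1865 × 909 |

3

Ratios (long/short): 1 ≈ 2.515; 2 ≈ 2.212; 3 ≈ 2.433; 4 ≈ 2.052.
silver ratio ≈ 2.414; option 3 is nearest (Δ 0.019).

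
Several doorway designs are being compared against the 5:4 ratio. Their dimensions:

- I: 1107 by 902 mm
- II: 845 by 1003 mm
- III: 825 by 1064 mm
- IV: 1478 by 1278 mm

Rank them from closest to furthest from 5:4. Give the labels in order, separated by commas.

I: 1107/902 ≈ 1.227 → |1.227 − 1.250| = 0.023
II: 1003/845 ≈ 1.187 → |1.187 − 1.250| = 0.063
III: 1064/825 ≈ 1.290 → |1.290 − 1.250| = 0.040
IV: 1478/1278 ≈ 1.156 → |1.156 − 1.250| = 0.094

I, III, II, IV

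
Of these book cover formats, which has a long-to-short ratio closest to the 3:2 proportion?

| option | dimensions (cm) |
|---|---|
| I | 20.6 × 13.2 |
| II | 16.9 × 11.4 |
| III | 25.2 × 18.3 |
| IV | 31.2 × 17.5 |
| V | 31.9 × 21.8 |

II

Target 3:2 ≈ 1.500.
I: 1.561 (Δ0.061)  II: 1.482 (Δ0.018)  III: 1.377 (Δ0.123)  IV: 1.783 (Δ0.283)  V: 1.463 (Δ0.037)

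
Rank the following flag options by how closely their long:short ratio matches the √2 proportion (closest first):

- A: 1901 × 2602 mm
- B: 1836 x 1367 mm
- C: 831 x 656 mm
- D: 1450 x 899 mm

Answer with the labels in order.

Ratios: A = 2602 / 1901 ≈ 1.369; B = 1836 / 1367 ≈ 1.343; C = 831 / 656 ≈ 1.267; D = 1450 / 899 ≈ 1.613.
|Δ from 1.414|: A 0.045; B 0.071; C 0.147; D 0.199.

A, B, C, D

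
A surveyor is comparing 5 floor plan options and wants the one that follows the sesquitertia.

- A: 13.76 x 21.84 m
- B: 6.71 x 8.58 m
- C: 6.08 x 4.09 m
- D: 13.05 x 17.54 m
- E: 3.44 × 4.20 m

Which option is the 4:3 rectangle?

D

Target 4:3 ≈ 1.333.
A: 1.587 (Δ0.254)  B: 1.279 (Δ0.054)  C: 1.487 (Δ0.154)  D: 1.344 (Δ0.011)  E: 1.221 (Δ0.112)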